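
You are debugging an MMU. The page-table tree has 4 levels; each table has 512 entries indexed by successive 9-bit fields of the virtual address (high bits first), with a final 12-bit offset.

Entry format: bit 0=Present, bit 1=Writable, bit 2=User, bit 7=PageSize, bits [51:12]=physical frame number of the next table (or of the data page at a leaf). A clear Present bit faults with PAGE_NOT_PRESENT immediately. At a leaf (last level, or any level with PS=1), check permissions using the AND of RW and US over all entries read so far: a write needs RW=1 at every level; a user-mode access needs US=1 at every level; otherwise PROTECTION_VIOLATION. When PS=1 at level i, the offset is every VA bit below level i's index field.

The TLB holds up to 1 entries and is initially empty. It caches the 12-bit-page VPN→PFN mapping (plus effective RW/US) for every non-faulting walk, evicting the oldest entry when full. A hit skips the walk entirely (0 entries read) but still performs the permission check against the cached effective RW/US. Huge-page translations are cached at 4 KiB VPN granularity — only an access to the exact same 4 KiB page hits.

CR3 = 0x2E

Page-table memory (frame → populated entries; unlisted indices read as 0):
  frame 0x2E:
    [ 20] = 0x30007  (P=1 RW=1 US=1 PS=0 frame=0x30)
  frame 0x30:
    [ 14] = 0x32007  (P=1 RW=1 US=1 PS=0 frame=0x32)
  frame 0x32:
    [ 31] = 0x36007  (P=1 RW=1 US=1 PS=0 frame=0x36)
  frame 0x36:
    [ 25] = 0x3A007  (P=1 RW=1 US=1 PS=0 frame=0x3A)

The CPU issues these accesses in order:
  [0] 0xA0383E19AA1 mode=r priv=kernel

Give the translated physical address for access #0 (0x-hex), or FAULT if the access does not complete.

Walk each access:
#0 VA=0xA0383E19AA1 (r,kernel):
  lvl0: tbl 0x2E, slot 20 ⇒ 0x30007 (P1/RW1/US1/PS0)
  lvl1: tbl 0x30, slot 14 ⇒ 0x32007 (P1/RW1/US1/PS0)
  lvl2: tbl 0x32, slot 31 ⇒ 0x36007 (P1/RW1/US1/PS0)
  lvl3: tbl 0x36, slot 25 ⇒ 0x3A007 (P1/RW1/US1/PS0)
  ✓ 0x3AAA1  — 4 lookups

Access #0 PA: 0x3AAA1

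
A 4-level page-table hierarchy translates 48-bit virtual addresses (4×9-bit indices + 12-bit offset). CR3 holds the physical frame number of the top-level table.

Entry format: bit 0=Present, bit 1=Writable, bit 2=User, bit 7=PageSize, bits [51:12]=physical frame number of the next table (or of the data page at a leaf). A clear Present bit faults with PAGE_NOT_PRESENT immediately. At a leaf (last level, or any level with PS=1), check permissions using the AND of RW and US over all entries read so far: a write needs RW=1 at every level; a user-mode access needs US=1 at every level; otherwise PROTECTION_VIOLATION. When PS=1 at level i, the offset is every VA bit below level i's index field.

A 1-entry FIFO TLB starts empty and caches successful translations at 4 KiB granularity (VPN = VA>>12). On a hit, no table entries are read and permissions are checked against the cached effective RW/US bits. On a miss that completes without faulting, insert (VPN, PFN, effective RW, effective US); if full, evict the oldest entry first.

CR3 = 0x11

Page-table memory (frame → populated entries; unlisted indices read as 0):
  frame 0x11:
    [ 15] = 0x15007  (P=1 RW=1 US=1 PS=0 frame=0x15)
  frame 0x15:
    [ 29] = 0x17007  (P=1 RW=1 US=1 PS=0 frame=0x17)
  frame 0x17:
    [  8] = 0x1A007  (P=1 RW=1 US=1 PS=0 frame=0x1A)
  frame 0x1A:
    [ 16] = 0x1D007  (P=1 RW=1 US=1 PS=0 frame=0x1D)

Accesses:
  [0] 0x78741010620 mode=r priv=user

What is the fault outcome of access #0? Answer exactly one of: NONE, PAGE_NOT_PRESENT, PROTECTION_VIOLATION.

Trace:
#0 VA=0x78741010620 (r,user):
  lvl0: tbl 0x11, slot 15 ⇒ 0x15007 (P1/RW1/US1/PS0)
  lvl1: tbl 0x15, slot 29 ⇒ 0x17007 (P1/RW1/US1/PS0)
  lvl2: tbl 0x17, slot 8 ⇒ 0x1A007 (P1/RW1/US1/PS0)
  lvl3: tbl 0x1A, slot 16 ⇒ 0x1D007 (P1/RW1/US1/PS0)
  → PA=0x1D620  (4 entries read)

Access #0 fault: NONE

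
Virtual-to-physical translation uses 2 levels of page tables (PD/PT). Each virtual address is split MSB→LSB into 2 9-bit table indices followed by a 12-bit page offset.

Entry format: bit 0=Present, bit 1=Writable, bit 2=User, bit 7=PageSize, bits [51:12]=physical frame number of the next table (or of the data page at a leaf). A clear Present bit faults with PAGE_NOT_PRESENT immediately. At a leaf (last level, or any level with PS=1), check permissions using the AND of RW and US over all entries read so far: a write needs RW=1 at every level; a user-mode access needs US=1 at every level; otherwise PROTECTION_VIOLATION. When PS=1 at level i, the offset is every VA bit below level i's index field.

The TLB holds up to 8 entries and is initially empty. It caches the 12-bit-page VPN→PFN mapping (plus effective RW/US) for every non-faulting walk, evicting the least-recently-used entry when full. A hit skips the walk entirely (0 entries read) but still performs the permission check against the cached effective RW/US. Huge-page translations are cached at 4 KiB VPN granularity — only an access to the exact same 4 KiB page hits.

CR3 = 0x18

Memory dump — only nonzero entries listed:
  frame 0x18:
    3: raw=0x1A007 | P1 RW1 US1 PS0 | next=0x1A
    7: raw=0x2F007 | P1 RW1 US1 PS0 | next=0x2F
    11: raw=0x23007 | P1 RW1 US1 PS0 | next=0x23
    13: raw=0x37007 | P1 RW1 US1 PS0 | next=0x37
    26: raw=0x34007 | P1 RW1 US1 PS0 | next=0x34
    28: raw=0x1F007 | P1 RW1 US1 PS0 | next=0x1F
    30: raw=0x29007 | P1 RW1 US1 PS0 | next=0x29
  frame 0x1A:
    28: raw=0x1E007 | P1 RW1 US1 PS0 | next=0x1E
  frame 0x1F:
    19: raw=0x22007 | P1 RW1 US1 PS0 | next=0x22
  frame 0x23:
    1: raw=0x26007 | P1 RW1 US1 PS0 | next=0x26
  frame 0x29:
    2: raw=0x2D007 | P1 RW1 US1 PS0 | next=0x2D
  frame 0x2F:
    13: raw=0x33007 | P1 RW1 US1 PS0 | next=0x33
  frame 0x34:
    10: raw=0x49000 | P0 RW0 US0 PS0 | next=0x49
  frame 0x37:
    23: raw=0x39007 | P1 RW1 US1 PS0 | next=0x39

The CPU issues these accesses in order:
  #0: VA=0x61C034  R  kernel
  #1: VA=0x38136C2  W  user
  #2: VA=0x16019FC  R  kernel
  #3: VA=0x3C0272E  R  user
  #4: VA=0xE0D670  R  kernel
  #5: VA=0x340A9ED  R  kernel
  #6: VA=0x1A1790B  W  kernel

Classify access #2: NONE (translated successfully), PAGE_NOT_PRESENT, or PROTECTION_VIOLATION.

Per-access translation:
#0 VA=0x61C034 (r,kernel):
  L0 @0x18[3] → 0x1A007  P=1,RW=1,US=1,PS=0
  L1 @0x1A[28] → 0x1E007  P=1,RW=1,US=1,PS=0
  ⇒ phys 0x1E034  [2 reads]
#1 VA=0x38136C2 (w,user):
  L0 @0x18[28] → 0x1F007  P=1,RW=1,US=1,PS=0
  L1 @0x1F[19] → 0x22007  P=1,RW=1,US=1,PS=0
  ⇒ phys 0x226C2  [2 reads]
#2 VA=0x16019FC (r,kernel):
  L0 @0x18[11] → 0x23007  P=1,RW=1,US=1,PS=0
  L1 @0x23[1] → 0x26007  P=1,RW=1,US=1,PS=0
  ⇒ phys 0x269FC  [2 reads]
#3 VA=0x3C0272E (r,user):
  L0 @0x18[30] → 0x29007  P=1,RW=1,US=1,PS=0
  L1 @0x29[2] → 0x2D007  P=1,RW=1,US=1,PS=0
  ⇒ phys 0x2D72E  [2 reads]
#4 VA=0xE0D670 (r,kernel):
  L0 @0x18[7] → 0x2F007  P=1,RW=1,US=1,PS=0
  L1 @0x2F[13] → 0x33007  P=1,RW=1,US=1,PS=0
  ⇒ phys 0x33670  [2 reads]
#5 VA=0x340A9ED (r,kernel):
  L0 @0x18[26] → 0x34007  P=1,RW=1,US=1,PS=0
  L1 @0x34[10] → 0x49000  P=0,RW=0,US=0,PS=0
  → PAGE_NOT_PRESENT  (2 entries read)
#6 VA=0x1A1790B (w,kernel):
  L0 @0x18[13] → 0x37007  P=1,RW=1,US=1,PS=0
  L1 @0x37[23] → 0x39007  P=1,RW=1,US=1,PS=0
  ⇒ phys 0x3990B  [2 reads]

Access #2 fault: NONE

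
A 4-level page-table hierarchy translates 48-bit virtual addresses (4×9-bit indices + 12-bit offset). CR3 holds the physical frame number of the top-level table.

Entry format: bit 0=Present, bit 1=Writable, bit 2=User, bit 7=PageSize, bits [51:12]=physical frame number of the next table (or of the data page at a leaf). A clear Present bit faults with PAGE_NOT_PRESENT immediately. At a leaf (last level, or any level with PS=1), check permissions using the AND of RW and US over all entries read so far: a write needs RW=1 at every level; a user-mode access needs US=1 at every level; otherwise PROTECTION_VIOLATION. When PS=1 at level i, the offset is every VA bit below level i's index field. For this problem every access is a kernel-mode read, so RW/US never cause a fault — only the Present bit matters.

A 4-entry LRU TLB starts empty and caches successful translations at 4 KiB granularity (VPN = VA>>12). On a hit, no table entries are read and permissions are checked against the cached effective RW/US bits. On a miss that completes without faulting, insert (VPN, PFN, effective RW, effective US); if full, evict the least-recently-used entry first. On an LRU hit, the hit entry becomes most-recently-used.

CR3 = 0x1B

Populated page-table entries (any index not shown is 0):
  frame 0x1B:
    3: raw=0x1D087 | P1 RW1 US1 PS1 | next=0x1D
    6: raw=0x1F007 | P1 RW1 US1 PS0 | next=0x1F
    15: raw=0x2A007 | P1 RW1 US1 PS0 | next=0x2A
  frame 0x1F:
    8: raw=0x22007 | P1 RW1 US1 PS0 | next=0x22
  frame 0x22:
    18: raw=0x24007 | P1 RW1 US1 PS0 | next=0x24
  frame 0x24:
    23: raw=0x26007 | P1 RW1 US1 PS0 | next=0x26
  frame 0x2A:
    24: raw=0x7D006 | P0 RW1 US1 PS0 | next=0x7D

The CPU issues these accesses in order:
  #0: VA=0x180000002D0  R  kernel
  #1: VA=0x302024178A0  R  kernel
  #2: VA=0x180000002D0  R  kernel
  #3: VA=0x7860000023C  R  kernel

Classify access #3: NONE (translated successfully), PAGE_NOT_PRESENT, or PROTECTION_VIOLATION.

Trace:
#0 VA=0x180000002D0 (r,kernel):
  L0: frame=0x1B idx=3 entry=0x1D087 [P=1 RW=1 US=1 PS=1]
  ⇒ phys 0x1D2D0 (huge @L0)  [1 reads]
#1 VA=0x302024178A0 (r,kernel):
  L0: frame=0x1B idx=6 entry=0x1F007 [P=1 RW=1 US=1 PS=0]
  L1: frame=0x1F idx=8 entry=0x22007 [P=1 RW=1 US=1 PS=0]
  L2: frame=0x22 idx=18 entry=0x24007 [P=1 RW=1 US=1 PS=0]
  L3: frame=0x24 idx=23 entry=0x26007 [P=1 RW=1 US=1 PS=0]
  ⇒ phys 0x268A0  [4 reads]
#2 VA=0x180000002D0 (r,kernel):
  TLB hit vpn=0x18000000 → PA=0x1D2D0
#3 VA=0x7860000023C (r,kernel):
  L0: frame=0x1B idx=15 entry=0x2A007 [P=1 RW=1 US=1 PS=0]
  L1: frame=0x2A idx=24 entry=0x7D006 [P=0 RW=1 US=1 PS=0]
  → PAGE_NOT_PRESENT  (2 entries read)

Access #3 fault: PAGE_NOT_PRESENT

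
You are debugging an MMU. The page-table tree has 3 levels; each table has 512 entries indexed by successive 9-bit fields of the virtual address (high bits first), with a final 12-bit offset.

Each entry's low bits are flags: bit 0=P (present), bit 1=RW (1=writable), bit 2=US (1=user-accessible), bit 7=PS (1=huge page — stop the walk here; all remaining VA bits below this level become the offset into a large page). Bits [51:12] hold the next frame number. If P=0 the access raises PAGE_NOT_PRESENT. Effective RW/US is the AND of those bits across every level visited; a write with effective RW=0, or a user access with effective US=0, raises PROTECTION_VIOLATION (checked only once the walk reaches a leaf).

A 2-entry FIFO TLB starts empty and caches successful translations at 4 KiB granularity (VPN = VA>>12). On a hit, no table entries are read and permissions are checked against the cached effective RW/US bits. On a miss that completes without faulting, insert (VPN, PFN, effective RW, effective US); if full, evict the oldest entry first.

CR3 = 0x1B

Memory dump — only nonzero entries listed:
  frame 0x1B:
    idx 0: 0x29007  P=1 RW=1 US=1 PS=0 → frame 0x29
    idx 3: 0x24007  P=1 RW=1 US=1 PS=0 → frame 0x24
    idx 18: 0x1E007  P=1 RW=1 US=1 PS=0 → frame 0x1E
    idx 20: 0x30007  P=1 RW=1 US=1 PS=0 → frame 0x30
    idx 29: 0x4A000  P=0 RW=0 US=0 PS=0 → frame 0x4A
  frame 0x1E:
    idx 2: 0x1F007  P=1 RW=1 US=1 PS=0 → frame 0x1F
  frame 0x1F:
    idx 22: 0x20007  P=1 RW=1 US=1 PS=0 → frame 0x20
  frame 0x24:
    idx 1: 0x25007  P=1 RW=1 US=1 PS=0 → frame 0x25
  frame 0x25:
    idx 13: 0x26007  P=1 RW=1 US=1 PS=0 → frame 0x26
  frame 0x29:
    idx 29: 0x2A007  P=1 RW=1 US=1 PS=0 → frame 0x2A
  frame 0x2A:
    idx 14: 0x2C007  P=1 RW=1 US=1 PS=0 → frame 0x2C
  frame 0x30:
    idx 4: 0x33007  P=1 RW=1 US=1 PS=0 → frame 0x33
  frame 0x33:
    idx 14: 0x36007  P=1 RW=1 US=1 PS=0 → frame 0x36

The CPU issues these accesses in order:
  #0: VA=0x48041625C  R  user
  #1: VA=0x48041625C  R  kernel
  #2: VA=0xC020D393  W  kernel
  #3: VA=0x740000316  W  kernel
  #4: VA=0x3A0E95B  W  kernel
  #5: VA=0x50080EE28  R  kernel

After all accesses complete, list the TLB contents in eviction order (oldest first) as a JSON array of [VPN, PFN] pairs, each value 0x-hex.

Trace:
#0 VA=0x48041625C (r,user):
  L0: frame=0x1B idx=18 entry=0x1E007 [P=1 RW=1 US=1 PS=0]
  L1: frame=0x1E idx=2 entry=0x1F007 [P=1 RW=1 US=1 PS=0]
  L2: frame=0x1F idx=22 entry=0x20007 [P=1 RW=1 US=1 PS=0]
  → PA=0x2025C  (3 entries read)
#1 VA=0x48041625C (r,kernel):
  TLB hit vpn=0x480416 → PA=0x2025C
#2 VA=0xC020D393 (w,kernel):
  L0: frame=0x1B idx=3 entry=0x24007 [P=1 RW=1 US=1 PS=0]
  L1: frame=0x24 idx=1 entry=0x25007 [P=1 RW=1 US=1 PS=0]
  L2: frame=0x25 idx=13 entry=0x26007 [P=1 RW=1 US=1 PS=0]
  → PA=0x26393  (3 entries read)
#3 VA=0x740000316 (w,kernel):
  L0: frame=0x1B idx=29 entry=0x4A000 [P=0 RW=0 US=0 PS=0]
  ✗ PAGE_NOT_PRESENT  [1 reads]
#4 VA=0x3A0E95B (w,kernel):
  L0: frame=0x1B idx=0 entry=0x29007 [P=1 RW=1 US=1 PS=0]
  L1: frame=0x29 idx=29 entry=0x2A007 [P=1 RW=1 US=1 PS=0]
  L2: frame=0x2A idx=14 entry=0x2C007 [P=1 RW=1 US=1 PS=0]
  → PA=0x2C95B  (3 entries read)
#5 VA=0x50080EE28 (r,kernel):
  L0: frame=0x1B idx=20 entry=0x30007 [P=1 RW=1 US=1 PS=0]
  L1: frame=0x30 idx=4 entry=0x33007 [P=1 RW=1 US=1 PS=0]
  L2: frame=0x33 idx=14 entry=0x36007 [P=1 RW=1 US=1 PS=0]
  → PA=0x36E28  (3 entries read)

TLB: [["0x3A0E", "0x2C"], ["0x50080E", "0x36"]]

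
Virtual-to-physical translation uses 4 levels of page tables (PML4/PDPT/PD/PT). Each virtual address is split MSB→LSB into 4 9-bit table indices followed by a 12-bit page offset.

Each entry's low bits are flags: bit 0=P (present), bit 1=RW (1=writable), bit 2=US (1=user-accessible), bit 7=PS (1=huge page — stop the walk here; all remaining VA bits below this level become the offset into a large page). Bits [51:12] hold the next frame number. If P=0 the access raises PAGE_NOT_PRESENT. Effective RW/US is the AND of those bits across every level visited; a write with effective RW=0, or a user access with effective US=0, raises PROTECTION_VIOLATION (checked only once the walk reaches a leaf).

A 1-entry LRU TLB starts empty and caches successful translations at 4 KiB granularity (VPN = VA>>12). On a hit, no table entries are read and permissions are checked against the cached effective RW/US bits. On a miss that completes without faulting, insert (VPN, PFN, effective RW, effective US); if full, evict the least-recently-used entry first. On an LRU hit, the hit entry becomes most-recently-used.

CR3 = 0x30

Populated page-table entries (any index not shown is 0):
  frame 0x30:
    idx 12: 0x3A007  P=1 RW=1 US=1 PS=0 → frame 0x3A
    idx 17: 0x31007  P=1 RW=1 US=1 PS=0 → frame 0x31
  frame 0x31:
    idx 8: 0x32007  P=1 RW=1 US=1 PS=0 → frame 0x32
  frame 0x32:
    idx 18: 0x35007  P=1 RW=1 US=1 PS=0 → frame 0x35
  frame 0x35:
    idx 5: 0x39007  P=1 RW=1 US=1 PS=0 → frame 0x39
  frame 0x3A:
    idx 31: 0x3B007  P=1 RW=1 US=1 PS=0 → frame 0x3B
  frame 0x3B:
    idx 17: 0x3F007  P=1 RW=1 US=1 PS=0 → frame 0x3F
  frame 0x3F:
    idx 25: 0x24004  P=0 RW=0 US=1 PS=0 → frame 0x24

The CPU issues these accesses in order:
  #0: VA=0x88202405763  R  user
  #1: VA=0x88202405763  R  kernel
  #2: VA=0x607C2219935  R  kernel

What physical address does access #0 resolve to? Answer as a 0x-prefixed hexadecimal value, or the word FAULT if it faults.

Per-access translation:
#0 VA=0x88202405763 (r,user):
  lvl0: tbl 0x30, slot 17 ⇒ 0x31007 (P1/RW1/US1/PS0)
  lvl1: tbl 0x31, slot 8 ⇒ 0x32007 (P1/RW1/US1/PS0)
  lvl2: tbl 0x32, slot 18 ⇒ 0x35007 (P1/RW1/US1/PS0)
  lvl3: tbl 0x35, slot 5 ⇒ 0x39007 (P1/RW1/US1/PS0)
  ⇒ phys 0x39763  [4 reads]
#1 VA=0x88202405763 (r,kernel):
  TLB hit vpn=0x88202405 → PA=0x39763
#2 VA=0x607C2219935 (r,kernel):
  lvl0: tbl 0x30, slot 12 ⇒ 0x3A007 (P1/RW1/US1/PS0)
  lvl1: tbl 0x3A, slot 31 ⇒ 0x3B007 (P1/RW1/US1/PS0)
  lvl2: tbl 0x3B, slot 17 ⇒ 0x3F007 (P1/RW1/US1/PS0)
  lvl3: tbl 0x3F, slot 25 ⇒ 0x24004 (P0/RW0/US1/PS0)
  ⇒ fault: PAGE_NOT_PRESENT  — 4 lookups

Access #0 PA: 0x39763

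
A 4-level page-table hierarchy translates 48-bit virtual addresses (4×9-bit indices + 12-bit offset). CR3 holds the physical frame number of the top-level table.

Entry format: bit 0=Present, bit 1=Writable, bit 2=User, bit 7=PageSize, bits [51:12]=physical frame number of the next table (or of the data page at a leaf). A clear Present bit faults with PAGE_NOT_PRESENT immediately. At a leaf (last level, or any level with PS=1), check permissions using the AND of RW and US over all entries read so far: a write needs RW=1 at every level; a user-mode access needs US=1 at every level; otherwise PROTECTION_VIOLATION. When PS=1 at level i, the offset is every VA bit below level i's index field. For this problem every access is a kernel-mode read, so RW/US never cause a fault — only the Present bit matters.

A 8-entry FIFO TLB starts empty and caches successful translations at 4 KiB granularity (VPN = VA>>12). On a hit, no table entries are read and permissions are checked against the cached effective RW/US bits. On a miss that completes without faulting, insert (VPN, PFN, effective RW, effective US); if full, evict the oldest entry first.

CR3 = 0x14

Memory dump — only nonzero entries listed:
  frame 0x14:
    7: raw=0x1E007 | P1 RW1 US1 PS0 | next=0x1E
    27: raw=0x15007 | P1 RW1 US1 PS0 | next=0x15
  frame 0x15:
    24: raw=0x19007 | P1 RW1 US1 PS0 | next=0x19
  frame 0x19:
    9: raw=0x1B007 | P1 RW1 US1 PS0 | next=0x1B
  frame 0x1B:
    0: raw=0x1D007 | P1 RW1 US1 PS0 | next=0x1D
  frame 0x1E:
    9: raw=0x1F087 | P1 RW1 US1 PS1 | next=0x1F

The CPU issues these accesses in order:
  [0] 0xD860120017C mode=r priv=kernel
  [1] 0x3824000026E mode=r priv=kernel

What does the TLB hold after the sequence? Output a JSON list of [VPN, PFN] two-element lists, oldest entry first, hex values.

Walk each access:
#0 VA=0xD860120017C (r,kernel):
  L0 @0x14[27] → 0x15007  P=1,RW=1,US=1,PS=0
  L1 @0x15[24] → 0x19007  P=1,RW=1,US=1,PS=0
  L2 @0x19[9] → 0x1B007  P=1,RW=1,US=1,PS=0
  L3 @0x1B[0] → 0x1D007  P=1,RW=1,US=1,PS=0
  ✓ 0x1D17C  — 4 lookups
#1 VA=0x3824000026E (r,kernel):
  L0 @0x14[7] → 0x1E007  P=1,RW=1,US=1,PS=0
  L1 @0x1E[9] → 0x1F087  P=1,RW=1,US=1,PS=1
  ✓ 0x1F26E (huge @L1)  — 2 lookups

TLB: [["0xD8601200", "0x1D"], ["0x38240000", "0x1F"]]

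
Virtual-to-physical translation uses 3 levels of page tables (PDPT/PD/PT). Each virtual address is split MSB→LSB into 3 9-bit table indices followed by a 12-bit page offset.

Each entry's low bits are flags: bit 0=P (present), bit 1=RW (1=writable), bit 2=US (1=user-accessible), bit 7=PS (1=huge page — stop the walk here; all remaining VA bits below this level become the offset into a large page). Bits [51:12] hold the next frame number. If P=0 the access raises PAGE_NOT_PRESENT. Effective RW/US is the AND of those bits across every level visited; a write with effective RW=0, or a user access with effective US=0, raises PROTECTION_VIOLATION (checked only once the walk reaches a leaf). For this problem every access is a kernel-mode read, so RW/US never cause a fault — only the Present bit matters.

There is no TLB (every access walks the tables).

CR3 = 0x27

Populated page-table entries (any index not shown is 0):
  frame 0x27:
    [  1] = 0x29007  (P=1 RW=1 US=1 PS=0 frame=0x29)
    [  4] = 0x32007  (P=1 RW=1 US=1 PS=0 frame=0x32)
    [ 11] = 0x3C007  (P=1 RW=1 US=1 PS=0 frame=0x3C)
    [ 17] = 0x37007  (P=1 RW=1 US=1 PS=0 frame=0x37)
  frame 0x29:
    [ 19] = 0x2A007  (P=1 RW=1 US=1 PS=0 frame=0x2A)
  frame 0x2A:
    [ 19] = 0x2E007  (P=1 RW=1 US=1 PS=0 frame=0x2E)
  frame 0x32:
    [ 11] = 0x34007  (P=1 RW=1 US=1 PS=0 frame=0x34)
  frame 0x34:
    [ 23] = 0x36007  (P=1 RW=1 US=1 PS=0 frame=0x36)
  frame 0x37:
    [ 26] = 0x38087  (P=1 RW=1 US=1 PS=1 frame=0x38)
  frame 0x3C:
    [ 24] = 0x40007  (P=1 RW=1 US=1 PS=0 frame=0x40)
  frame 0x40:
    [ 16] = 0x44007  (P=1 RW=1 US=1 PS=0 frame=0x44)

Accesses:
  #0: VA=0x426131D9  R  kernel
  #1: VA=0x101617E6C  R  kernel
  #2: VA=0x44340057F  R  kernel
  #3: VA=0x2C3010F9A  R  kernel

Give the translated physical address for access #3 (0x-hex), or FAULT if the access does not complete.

Walk each access:
#0 VA=0x426131D9 (r,kernel):
  L0: frame=0x27 idx=1 entry=0x29007 [P=1 RW=1 US=1 PS=0]
  L1: frame=0x29 idx=19 entry=0x2A007 [P=1 RW=1 US=1 PS=0]
  L2: frame=0x2A idx=19 entry=0x2E007 [P=1 RW=1 US=1 PS=0]
  ⇒ phys 0x2E1D9  [3 reads]
#1 VA=0x101617E6C (r,kernel):
  L0: frame=0x27 idx=4 entry=0x32007 [P=1 RW=1 US=1 PS=0]
  L1: frame=0x32 idx=11 entry=0x34007 [P=1 RW=1 US=1 PS=0]
  L2: frame=0x34 idx=23 entry=0x36007 [P=1 RW=1 US=1 PS=0]
  ⇒ phys 0x36E6C  [3 reads]
#2 VA=0x44340057F (r,kernel):
  L0: frame=0x27 idx=17 entry=0x37007 [P=1 RW=1 US=1 PS=0]
  L1: frame=0x37 idx=26 entry=0x38087 [P=1 RW=1 US=1 PS=1]
  ⇒ phys 0x3857F (huge @L1)  [2 reads]
#3 VA=0x2C3010F9A (r,kernel):
  L0: frame=0x27 idx=11 entry=0x3C007 [P=1 RW=1 US=1 PS=0]
  L1: frame=0x3C idx=24 entry=0x40007 [P=1 RW=1 US=1 PS=0]
  L2: frame=0x40 idx=16 entry=0x44007 [P=1 RW=1 US=1 PS=0]
  ⇒ phys 0x44F9A  [3 reads]

Access #3 PA: 0x44F9A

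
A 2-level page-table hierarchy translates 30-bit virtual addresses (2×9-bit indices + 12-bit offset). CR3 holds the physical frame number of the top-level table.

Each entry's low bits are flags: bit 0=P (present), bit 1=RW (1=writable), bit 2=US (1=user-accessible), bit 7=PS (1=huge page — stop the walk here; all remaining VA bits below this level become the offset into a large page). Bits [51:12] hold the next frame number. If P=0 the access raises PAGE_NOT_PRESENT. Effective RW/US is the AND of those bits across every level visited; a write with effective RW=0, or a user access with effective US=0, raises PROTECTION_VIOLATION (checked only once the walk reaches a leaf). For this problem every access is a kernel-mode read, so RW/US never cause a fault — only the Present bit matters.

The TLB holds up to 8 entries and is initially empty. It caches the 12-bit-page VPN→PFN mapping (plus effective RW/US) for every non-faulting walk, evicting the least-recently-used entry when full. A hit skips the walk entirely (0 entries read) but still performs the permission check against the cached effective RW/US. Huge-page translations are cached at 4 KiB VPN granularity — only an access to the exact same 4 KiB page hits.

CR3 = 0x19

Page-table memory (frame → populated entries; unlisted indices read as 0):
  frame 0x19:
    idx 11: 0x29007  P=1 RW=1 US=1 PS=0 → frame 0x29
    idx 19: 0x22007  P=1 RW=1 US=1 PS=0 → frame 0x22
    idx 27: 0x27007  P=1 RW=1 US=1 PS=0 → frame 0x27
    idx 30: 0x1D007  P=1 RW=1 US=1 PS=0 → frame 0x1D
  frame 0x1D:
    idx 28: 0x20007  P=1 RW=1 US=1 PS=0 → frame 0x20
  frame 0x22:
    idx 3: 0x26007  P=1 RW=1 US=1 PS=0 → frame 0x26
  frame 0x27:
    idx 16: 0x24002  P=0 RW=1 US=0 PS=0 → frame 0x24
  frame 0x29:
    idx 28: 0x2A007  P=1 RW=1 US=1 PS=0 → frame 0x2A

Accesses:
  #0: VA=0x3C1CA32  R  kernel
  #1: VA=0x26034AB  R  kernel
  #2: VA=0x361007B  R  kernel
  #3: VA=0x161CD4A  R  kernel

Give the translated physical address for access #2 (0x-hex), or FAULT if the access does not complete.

Trace:
#0 VA=0x3C1CA32 (r,kernel):
  L0 @0x19[30] → 0x1D007  P=1,RW=1,US=1,PS=0
  L1 @0x1D[28] → 0x20007  P=1,RW=1,US=1,PS=0
  ✓ 0x20A32  — 2 lookups
#1 VA=0x26034AB (r,kernel):
  L0 @0x19[19] → 0x22007  P=1,RW=1,US=1,PS=0
  L1 @0x22[3] → 0x26007  P=1,RW=1,US=1,PS=0
  ✓ 0x264AB  — 2 lookups
#2 VA=0x361007B (r,kernel):
  L0 @0x19[27] → 0x27007  P=1,RW=1,US=1,PS=0
  L1 @0x27[16] → 0x24002  P=0,RW=1,US=0,PS=0
  ✗ PAGE_NOT_PRESENT  [2 reads]
#3 VA=0x161CD4A (r,kernel):
  L0 @0x19[11] → 0x29007  P=1,RW=1,US=1,PS=0
  L1 @0x29[28] → 0x2A007  P=1,RW=1,US=1,PS=0
  ✓ 0x2AD4A  — 2 lookups

Access #2 PA: FAULT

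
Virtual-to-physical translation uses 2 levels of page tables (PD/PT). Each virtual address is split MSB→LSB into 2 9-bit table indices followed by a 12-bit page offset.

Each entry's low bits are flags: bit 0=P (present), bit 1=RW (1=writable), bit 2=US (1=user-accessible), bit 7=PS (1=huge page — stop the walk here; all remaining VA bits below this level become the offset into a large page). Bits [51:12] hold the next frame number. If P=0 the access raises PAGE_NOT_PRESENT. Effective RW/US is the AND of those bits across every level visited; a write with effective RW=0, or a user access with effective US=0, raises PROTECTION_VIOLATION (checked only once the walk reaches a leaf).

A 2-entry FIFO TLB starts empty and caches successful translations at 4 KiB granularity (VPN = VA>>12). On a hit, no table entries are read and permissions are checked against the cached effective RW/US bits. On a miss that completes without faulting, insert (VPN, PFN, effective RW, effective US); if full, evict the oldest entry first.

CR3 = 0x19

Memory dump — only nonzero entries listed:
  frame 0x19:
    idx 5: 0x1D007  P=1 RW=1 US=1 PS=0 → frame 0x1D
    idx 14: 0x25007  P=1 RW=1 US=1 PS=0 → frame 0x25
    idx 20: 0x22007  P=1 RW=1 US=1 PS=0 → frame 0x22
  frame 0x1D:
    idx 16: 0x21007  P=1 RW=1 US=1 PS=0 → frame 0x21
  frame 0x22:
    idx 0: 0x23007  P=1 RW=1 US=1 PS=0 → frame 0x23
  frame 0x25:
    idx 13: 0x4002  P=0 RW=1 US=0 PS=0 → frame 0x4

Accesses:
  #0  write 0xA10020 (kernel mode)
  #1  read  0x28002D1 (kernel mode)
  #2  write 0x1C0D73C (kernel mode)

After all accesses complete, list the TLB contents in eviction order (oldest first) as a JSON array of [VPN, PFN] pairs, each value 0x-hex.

Walk each access:
#0 VA=0xA10020 (w,kernel):
  L0 @0x19[5] → 0x1D007  P=1,RW=1,US=1,PS=0
  L1 @0x1D[16] → 0x21007  P=1,RW=1,US=1,PS=0
  ⇒ phys 0x21020  [2 reads]
#1 VA=0x28002D1 (r,kernel):
  L0 @0x19[20] → 0x22007  P=1,RW=1,US=1,PS=0
  L1 @0x22[0] → 0x23007  P=1,RW=1,US=1,PS=0
  ⇒ phys 0x232D1  [2 reads]
#2 VA=0x1C0D73C (w,kernel):
  L0 @0x19[14] → 0x25007  P=1,RW=1,US=1,PS=0
  L1 @0x25[13] → 0x4002  P=0,RW=1,US=0,PS=0
  ⇒ fault: PAGE_NOT_PRESENT  — 2 lookups

TLB: [["0xA10", "0x21"], ["0x2800", "0x23"]]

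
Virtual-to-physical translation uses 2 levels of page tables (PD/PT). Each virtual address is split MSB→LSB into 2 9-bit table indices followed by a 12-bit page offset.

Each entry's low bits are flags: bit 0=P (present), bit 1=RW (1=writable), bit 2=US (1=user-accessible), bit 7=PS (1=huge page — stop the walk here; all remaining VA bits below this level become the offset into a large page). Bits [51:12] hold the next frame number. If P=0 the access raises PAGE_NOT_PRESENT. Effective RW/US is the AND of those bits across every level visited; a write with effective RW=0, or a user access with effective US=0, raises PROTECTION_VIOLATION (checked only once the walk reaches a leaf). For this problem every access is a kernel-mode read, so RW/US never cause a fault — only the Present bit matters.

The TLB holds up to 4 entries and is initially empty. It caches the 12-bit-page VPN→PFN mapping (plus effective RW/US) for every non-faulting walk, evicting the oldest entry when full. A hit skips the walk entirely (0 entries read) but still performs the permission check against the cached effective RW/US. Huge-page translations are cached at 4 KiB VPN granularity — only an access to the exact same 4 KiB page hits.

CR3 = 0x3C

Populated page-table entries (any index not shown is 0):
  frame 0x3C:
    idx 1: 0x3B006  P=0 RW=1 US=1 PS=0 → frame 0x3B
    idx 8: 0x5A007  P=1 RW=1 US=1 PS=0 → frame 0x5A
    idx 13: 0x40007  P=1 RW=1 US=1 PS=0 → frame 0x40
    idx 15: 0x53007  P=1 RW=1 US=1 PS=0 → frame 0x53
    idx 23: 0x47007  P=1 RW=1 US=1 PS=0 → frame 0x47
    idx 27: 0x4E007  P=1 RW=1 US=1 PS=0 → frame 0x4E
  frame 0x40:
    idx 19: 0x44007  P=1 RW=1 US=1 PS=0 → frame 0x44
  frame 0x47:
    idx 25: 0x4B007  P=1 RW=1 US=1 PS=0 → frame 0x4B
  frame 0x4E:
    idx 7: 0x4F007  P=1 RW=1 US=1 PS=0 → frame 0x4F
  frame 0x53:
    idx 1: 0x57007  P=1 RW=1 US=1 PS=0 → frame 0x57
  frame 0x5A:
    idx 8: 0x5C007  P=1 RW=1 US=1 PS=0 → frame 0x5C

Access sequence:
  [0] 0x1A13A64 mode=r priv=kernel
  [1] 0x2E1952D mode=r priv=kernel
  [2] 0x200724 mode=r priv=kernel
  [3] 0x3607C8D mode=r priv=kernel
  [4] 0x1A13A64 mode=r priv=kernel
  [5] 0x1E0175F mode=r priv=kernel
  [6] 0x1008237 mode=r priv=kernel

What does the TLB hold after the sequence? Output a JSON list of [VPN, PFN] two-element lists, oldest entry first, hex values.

Walk each access:
#0 VA=0x1A13A64 (r,kernel):
  [0] read 0x3C idx=13: raw=0x40007 flags P=1 W=1 U=1 S=0
  [1] read 0x40 idx=19: raw=0x44007 flags P=1 W=1 U=1 S=0
  ⇒ phys 0x44A64  [2 reads]
#1 VA=0x2E1952D (r,kernel):
  [0] read 0x3C idx=23: raw=0x47007 flags P=1 W=1 U=1 S=0
  [1] read 0x47 idx=25: raw=0x4B007 flags P=1 W=1 U=1 S=0
  ⇒ phys 0x4B52D  [2 reads]
#2 VA=0x200724 (r,kernel):
  [0] read 0x3C idx=1: raw=0x3B006 flags P=0 W=1 U=1 S=0
  ⇒ fault: PAGE_NOT_PRESENT  — 1 lookups
#3 VA=0x3607C8D (r,kernel):
  [0] read 0x3C idx=27: raw=0x4E007 flags P=1 W=1 U=1 S=0
  [1] read 0x4E idx=7: raw=0x4F007 flags P=1 W=1 U=1 S=0
  ⇒ phys 0x4FC8D  [2 reads]
#4 VA=0x1A13A64 (r,kernel):
  TLB hit vpn=0x1A13 → PA=0x44A64
#5 VA=0x1E0175F (r,kernel):
  [0] read 0x3C idx=15: raw=0x53007 flags P=1 W=1 U=1 S=0
  [1] read 0x53 idx=1: raw=0x57007 flags P=1 W=1 U=1 S=0
  ⇒ phys 0x5775F  [2 reads]
#6 VA=0x1008237 (r,kernel):
  [0] read 0x3C idx=8: raw=0x5A007 flags P=1 W=1 U=1 S=0
  [1] read 0x5A idx=8: raw=0x5C007 flags P=1 W=1 U=1 S=0
  ⇒ phys 0x5C237  [2 reads]

TLB: [["0x2E19", "0x4B"], ["0x3607", "0x4F"], ["0x1E01", "0x57"], ["0x1008", "0x5C"]]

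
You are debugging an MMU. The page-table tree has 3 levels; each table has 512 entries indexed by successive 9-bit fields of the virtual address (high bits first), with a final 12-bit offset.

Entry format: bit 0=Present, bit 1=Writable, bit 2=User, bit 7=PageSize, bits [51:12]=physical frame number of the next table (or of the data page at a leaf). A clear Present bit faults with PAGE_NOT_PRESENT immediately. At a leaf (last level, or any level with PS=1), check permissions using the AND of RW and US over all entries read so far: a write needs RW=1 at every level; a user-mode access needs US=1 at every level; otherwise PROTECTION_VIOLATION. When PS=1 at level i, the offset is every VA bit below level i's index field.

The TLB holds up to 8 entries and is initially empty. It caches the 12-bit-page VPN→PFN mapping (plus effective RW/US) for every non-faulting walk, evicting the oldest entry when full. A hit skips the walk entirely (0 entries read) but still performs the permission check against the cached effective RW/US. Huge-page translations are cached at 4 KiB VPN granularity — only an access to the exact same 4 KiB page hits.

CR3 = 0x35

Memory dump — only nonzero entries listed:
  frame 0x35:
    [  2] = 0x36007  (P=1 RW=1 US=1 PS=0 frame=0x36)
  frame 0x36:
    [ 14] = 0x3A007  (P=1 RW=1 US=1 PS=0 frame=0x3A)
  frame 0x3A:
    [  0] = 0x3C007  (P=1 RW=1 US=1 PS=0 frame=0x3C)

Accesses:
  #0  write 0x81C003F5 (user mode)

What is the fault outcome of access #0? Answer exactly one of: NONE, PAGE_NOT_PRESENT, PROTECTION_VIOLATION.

Walk each access:
#0 VA=0x81C003F5 (w,user):
  L0: frame=0x35 idx=2 entry=0x36007 [P=1 RW=1 US=1 PS=0]
  L1: frame=0x36 idx=14 entry=0x3A007 [P=1 RW=1 US=1 PS=0]
  L2: frame=0x3A idx=0 entry=0x3C007 [P=1 RW=1 US=1 PS=0]
  ⇒ phys 0x3C3F5  [3 reads]

Access #0 fault: NONE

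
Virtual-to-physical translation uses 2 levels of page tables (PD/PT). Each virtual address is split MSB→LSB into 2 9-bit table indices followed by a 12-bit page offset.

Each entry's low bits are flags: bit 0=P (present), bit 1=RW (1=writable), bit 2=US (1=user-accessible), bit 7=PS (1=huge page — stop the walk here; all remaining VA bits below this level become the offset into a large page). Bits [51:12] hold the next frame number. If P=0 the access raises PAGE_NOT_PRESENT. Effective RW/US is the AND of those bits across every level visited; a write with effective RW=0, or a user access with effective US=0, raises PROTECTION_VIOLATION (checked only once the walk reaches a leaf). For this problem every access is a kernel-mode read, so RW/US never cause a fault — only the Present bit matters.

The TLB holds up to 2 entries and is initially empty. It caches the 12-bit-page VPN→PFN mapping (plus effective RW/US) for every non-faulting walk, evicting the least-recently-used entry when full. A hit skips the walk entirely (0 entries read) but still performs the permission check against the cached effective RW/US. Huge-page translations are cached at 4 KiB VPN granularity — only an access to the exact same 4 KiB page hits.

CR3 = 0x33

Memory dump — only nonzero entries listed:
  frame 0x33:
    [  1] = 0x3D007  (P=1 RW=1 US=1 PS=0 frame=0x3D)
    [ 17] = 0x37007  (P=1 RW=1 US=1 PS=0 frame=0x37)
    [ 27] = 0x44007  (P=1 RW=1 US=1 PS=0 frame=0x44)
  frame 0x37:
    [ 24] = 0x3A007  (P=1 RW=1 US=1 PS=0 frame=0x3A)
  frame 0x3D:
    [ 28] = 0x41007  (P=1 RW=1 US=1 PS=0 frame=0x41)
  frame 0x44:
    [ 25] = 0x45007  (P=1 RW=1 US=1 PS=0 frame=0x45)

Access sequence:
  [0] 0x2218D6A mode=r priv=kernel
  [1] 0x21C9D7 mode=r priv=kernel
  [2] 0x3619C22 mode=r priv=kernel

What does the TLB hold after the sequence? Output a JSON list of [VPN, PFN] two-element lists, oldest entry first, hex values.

Walk each access:
#0 VA=0x2218D6A (r,kernel):
  lvl0: tbl 0x33, slot 17 ⇒ 0x37007 (P1/RW1/US1/PS0)
  lvl1: tbl 0x37, slot 24 ⇒ 0x3A007 (P1/RW1/US1/PS0)
  ⇒ phys 0x3AD6A  [2 reads]
#1 VA=0x21C9D7 (r,kernel):
  lvl0: tbl 0x33, slot 1 ⇒ 0x3D007 (P1/RW1/US1/PS0)
  lvl1: tbl 0x3D, slot 28 ⇒ 0x41007 (P1/RW1/US1/PS0)
  ⇒ phys 0x419D7  [2 reads]
#2 VA=0x3619C22 (r,kernel):
  lvl0: tbl 0x33, slot 27 ⇒ 0x44007 (P1/RW1/US1/PS0)
  lvl1: tbl 0x44, slot 25 ⇒ 0x45007 (P1/RW1/US1/PS0)
  ⇒ phys 0x45C22  [2 reads]

TLB: [["0x21C", "0x41"], ["0x3619", "0x45"]]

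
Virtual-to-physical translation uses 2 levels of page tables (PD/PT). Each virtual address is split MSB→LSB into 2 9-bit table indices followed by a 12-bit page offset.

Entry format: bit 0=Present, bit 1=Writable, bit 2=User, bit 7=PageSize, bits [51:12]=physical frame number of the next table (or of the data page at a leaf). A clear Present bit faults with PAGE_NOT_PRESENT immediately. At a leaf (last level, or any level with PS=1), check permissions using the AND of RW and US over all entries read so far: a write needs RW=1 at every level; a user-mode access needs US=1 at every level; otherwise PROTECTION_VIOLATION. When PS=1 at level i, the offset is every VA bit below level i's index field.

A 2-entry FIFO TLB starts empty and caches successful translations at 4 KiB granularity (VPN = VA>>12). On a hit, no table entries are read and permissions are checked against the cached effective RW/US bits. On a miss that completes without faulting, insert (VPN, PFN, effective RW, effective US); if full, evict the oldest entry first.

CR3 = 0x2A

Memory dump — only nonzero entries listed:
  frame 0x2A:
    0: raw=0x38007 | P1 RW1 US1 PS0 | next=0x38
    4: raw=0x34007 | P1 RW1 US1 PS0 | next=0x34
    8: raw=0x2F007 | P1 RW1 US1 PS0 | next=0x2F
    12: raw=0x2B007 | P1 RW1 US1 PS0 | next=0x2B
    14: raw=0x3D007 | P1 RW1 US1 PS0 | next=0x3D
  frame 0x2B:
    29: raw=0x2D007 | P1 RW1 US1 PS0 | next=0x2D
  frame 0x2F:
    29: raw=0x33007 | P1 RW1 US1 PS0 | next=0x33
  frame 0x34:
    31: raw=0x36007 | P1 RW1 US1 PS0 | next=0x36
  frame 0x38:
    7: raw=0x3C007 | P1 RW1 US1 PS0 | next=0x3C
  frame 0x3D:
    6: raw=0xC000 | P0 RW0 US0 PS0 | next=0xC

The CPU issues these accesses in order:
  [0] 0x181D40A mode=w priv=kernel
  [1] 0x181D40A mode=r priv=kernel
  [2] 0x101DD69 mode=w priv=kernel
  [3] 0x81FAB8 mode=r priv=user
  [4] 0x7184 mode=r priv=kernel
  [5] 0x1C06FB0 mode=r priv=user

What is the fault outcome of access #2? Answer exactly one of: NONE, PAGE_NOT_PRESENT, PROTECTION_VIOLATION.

Per-access translation:
#0 VA=0x181D40A (w,kernel):
  lvl0: tbl 0x2A, slot 12 ⇒ 0x2B007 (P1/RW1/US1/PS0)
  lvl1: tbl 0x2B, slot 29 ⇒ 0x2D007 (P1/RW1/US1/PS0)
  ✓ 0x2D40A  — 2 lookups
#1 VA=0x181D40A (r,kernel):
  TLB hit vpn=0x181D → PA=0x2D40A
#2 VA=0x101DD69 (w,kernel):
  lvl0: tbl 0x2A, slot 8 ⇒ 0x2F007 (P1/RW1/US1/PS0)
  lvl1: tbl 0x2F, slot 29 ⇒ 0x33007 (P1/RW1/US1/PS0)
  ✓ 0x33D69  — 2 lookups
#3 VA=0x81FAB8 (r,user):
  lvl0: tbl 0x2A, slot 4 ⇒ 0x34007 (P1/RW1/US1/PS0)
  lvl1: tbl 0x34, slot 31 ⇒ 0x36007 (P1/RW1/US1/PS0)
  ✓ 0x36AB8  — 2 lookups
#4 VA=0x7184 (r,kernel):
  lvl0: tbl 0x2A, slot 0 ⇒ 0x38007 (P1/RW1/US1/PS0)
  lvl1: tbl 0x38, slot 7 ⇒ 0x3C007 (P1/RW1/US1/PS0)
  ✓ 0x3C184  — 2 lookups
#5 VA=0x1C06FB0 (r,user):
  lvl0: tbl 0x2A, slot 14 ⇒ 0x3D007 (P1/RW1/US1/PS0)
  lvl1: tbl 0x3D, slot 6 ⇒ 0xC000 (P0/RW0/US0/PS0)
  ⇒ fault: PAGE_NOT_PRESENT  — 2 lookups

Access #2 fault: NONE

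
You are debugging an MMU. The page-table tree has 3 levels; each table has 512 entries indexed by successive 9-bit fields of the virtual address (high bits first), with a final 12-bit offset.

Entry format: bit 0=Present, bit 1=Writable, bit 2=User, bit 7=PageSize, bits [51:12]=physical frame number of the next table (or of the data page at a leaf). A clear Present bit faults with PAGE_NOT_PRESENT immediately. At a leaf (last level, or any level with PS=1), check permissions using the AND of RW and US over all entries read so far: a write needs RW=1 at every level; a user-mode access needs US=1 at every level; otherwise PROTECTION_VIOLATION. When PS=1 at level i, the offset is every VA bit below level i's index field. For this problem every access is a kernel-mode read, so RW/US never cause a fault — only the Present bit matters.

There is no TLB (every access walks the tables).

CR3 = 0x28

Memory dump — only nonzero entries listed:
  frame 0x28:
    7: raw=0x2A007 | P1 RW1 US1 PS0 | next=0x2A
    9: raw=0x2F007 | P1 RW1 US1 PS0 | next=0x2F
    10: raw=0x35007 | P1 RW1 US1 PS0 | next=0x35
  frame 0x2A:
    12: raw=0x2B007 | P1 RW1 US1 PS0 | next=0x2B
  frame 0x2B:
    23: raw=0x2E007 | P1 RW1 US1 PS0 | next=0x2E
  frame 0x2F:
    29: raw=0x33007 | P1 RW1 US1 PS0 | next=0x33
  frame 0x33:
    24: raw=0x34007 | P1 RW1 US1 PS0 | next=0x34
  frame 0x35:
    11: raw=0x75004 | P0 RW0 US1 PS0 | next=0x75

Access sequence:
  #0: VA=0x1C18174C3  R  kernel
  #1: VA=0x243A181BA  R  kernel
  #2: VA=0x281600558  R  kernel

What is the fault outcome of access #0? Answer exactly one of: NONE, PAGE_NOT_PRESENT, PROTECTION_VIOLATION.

Walk each access:
#0 VA=0x1C18174C3 (r,kernel):
  L0 @0x28[7] → 0x2A007  P=1,RW=1,US=1,PS=0
  L1 @0x2A[12] → 0x2B007  P=1,RW=1,US=1,PS=0
  L2 @0x2B[23] → 0x2E007  P=1,RW=1,US=1,PS=0
  ✓ 0x2E4C3  — 3 lookups
#1 VA=0x243A181BA (r,kernel):
  L0 @0x28[9] → 0x2F007  P=1,RW=1,US=1,PS=0
  L1 @0x2F[29] → 0x33007  P=1,RW=1,US=1,PS=0
  L2 @0x33[24] → 0x34007  P=1,RW=1,US=1,PS=0
  ✓ 0x341BA  — 3 lookups
#2 VA=0x281600558 (r,kernel):
  L0 @0x28[10] → 0x35007  P=1,RW=1,US=1,PS=0
  L1 @0x35[11] → 0x75004  P=0,RW=0,US=1,PS=0
  ✗ PAGE_NOT_PRESENT  [2 reads]

Access #0 fault: NONE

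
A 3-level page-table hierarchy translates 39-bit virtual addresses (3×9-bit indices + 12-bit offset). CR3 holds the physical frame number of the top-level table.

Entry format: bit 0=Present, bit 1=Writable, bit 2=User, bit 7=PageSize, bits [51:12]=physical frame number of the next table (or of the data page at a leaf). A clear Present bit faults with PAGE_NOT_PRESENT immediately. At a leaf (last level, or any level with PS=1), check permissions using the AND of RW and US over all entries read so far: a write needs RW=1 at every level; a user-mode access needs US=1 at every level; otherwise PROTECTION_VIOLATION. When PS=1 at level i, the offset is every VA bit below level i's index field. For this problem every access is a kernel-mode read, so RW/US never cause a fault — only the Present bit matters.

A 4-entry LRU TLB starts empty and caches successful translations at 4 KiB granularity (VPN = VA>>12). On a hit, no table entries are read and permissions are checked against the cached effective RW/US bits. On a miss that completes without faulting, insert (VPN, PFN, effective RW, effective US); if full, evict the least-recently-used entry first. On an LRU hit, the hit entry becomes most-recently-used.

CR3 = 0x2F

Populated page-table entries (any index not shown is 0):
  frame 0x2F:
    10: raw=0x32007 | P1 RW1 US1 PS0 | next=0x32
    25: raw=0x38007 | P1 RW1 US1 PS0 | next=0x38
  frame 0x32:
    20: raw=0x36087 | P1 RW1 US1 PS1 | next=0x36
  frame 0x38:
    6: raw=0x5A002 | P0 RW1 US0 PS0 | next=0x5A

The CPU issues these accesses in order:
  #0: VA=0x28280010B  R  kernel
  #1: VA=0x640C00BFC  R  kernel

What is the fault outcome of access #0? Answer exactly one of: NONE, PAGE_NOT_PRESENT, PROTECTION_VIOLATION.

Per-access translation:
#0 VA=0x28280010B (r,kernel):
  L0: frame=0x2F idx=10 entry=0x32007 [P=1 RW=1 US=1 PS=0]
  L1: frame=0x32 idx=20 entry=0x36087 [P=1 RW=1 US=1 PS=1]
  ⇒ phys 0x3610B (huge @L1)  [2 reads]
#1 VA=0x640C00BFC (r,kernel):
  L0: frame=0x2F idx=25 entry=0x38007 [P=1 RW=1 US=1 PS=0]
  L1: frame=0x38 idx=6 entry=0x5A002 [P=0 RW=1 US=0 PS=0]
  ⇒ fault: PAGE_NOT_PRESENT  — 2 lookups

Access #0 fault: NONE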